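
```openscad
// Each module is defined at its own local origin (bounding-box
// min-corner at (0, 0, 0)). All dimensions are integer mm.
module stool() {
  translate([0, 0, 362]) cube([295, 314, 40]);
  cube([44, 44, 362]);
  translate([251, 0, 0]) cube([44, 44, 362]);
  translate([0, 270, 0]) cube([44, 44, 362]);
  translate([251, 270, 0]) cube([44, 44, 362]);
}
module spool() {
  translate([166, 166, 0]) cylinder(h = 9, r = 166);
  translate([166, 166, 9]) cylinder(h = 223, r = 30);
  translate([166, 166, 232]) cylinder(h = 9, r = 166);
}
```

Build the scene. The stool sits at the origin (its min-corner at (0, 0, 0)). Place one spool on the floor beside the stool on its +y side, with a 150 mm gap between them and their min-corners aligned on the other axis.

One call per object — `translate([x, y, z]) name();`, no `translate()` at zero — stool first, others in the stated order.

stool();
translate([0, 464, 0]) spool();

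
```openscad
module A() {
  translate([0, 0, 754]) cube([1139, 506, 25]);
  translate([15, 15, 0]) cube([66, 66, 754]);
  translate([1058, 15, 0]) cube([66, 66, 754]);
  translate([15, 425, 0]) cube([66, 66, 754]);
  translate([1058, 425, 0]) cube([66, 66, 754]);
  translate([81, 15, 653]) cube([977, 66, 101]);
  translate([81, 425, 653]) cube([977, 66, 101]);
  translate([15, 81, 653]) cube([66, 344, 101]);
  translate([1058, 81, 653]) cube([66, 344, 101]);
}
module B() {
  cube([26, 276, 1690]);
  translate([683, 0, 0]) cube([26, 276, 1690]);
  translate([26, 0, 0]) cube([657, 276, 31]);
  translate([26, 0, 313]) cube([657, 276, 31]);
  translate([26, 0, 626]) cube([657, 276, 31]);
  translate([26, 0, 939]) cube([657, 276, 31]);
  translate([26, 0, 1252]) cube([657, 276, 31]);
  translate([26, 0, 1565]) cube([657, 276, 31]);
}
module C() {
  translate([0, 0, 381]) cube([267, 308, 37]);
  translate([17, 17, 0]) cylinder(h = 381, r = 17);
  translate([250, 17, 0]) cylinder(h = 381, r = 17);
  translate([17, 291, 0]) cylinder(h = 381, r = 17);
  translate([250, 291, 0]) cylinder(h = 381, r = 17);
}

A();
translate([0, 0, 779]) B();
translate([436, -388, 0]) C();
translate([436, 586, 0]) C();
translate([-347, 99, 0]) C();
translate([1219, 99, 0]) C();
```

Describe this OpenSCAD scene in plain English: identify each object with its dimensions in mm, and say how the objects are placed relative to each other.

A is a table: top 1139 mm (x) × 506 mm (y), 25 mm thick, upper face at z = 779 mm, on four 66×66 mm square legs, each inset 15 mm from the nearest pair of top edges, running from z = 0 to the bottom of the top. Four apron rails, 66 mm thick and 101 mm tall, run between adjacent legs with their top edges flush with the underside of the top and their outer faces flush with the legs' outer faces.

B is an open bookshelf. Two side panels, each 26 mm thick, 276 mm deep and 1690 mm tall, stand 709 mm apart (outside-to-outside). Between them sit 6 shelves, each 31 mm thick and 276 mm deep, spanning the full gap between the sides. The bottom shelf rests on the floor (its underside at z = 0) and the clear gap between one shelf's top and the next shelf's underside is 282 mm.

C is a simple wooden stool: a rectangular seat 267 mm (x) by 308 mm (y), 37 mm thick, top face at z = 418 mm, on four round legs, each 34 mm in diameter. The legs rest on z = 0, each leg's axis is inset half a diameter from the nearest pair of seat edges (so the leg's bounding box is flush with the corner).

The bookshelf is on top of the table. Four stools sit around the table at the −y, +y, −x, +x sides.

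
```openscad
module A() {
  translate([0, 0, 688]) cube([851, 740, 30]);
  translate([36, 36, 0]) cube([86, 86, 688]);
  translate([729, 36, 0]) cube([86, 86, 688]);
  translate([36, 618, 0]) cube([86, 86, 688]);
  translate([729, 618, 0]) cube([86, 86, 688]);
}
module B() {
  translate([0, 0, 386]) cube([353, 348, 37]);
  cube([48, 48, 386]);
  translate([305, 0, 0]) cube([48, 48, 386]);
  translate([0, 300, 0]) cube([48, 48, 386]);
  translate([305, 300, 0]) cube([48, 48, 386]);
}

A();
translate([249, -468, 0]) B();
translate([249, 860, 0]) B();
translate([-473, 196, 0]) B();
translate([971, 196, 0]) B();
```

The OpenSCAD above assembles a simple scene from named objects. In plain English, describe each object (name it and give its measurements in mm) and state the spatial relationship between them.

A is a table: top 851 mm (x) × 740 mm (y), 30 mm thick, upper face at z = 718 mm, on four 86×86 mm square legs, each inset 36 mm from the nearest pair of top edges, running from z = 0 to the bottom of the top.

B is a four-legged stool. The seat is 353×348 mm, 37 mm thick, top at z = 423 mm. It stands on four square legs, each 48×48 mm in cross-section, from z = 0 to the seat underside, each flush with a corner of the seat.

Four stools sit around the table at the −y, +y, −x, +x sides.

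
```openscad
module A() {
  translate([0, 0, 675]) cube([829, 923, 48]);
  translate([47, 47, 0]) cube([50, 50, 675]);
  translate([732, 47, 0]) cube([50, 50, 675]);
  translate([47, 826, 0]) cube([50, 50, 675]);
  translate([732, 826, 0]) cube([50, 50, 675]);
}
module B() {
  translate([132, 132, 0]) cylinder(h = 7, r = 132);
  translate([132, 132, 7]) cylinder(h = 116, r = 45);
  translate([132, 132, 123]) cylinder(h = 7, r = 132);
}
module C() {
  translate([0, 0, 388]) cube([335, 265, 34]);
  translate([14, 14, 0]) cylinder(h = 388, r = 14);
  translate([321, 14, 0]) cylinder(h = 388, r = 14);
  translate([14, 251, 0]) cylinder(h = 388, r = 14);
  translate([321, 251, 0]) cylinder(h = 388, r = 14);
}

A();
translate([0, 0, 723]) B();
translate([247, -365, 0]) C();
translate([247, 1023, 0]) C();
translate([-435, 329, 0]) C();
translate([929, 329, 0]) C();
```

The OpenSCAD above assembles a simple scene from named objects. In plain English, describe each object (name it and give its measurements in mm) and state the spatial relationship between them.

A is a table with a 829×923 mm rectangular top, 48 mm thick, top surface at z = 723 mm, supported by four 50×50 mm square legs, each inset 47 mm from the nearest pair of top edges, running from the floor.

B is a spool: two coaxial disc flanges of radius 132 mm and thickness 7 mm, joined by a core cylinder of radius 45 mm and height 116 mm. The lower flange rests on z = 0 and the three cylinders share a vertical axis.

C is a four-legged stool. The seat is a 335×265×34 mm slab whose top surface is at z = 422 mm; four round legs, each 28 mm in diameter, run from the floor (z = 0) to the underside of the seat, each leg's axis is inset half a diameter from the nearest pair of seat edges (so the leg's bounding box is flush with the corner).

The spool is on top of the table. Four stools sit around the table at the −y, +y, −x, +x sides.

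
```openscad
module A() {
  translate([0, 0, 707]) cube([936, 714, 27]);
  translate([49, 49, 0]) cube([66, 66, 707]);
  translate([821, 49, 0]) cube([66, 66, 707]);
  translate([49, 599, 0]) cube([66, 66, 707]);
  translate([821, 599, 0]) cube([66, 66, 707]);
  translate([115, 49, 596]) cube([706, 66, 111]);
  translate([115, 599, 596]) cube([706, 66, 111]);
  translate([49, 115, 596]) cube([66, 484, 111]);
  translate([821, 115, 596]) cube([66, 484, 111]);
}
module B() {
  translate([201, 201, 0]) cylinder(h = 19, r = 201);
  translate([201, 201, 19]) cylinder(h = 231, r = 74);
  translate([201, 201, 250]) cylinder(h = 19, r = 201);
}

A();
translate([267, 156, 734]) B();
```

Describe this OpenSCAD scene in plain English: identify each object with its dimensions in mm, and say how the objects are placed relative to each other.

A is a table: top 936 mm (x) × 714 mm (y), 27 mm thick, upper face at z = 734 mm, on four 66×66 mm square legs, each inset 49 mm from the nearest pair of top edges, running from z = 0 to the bottom of the top. Four apron rails, 66 mm thick and 111 mm tall, run between adjacent legs with their top edges flush with the underside of the top and their outer faces flush with the legs' outer faces.

B is a spool: two coaxial disc flanges of radius 201 mm and thickness 19 mm, joined by a core cylinder of radius 74 mm and height 231 mm. The lower flange rests on z = 0 and the three cylinders share a vertical axis.

The spool is on top of the table, centred.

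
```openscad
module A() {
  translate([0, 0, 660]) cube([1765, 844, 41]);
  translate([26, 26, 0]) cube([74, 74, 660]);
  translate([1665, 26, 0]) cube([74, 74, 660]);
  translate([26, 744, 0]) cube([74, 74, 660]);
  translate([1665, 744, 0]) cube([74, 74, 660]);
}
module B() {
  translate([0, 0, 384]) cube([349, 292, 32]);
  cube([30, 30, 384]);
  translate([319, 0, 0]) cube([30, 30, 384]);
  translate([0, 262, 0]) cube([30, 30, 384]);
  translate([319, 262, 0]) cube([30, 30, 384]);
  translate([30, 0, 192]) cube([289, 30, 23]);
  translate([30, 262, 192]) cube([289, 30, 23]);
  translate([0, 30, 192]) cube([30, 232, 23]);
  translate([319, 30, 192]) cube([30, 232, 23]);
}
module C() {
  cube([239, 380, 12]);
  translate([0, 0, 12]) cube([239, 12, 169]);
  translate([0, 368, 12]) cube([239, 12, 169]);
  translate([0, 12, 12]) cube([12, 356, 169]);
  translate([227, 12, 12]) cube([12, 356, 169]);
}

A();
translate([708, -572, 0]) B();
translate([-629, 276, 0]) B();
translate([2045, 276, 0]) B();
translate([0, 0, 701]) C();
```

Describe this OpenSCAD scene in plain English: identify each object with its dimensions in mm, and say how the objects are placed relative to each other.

A is a table with a 1765×844 mm rectangular top, 41 mm thick, top surface at z = 701 mm, supported by four 74×74 mm square legs, each inset 26 mm from the nearest pair of top edges, running from the floor.

B is a simple wooden stool: a rectangular seat 349 mm (x) by 292 mm (y), 32 mm thick, top face at z = 416 mm, on four square legs, each 30×30 mm in cross-section. The legs rest on z = 0, each flush with a corner of the seat. Four stretchers, 30 mm wide and 23 mm tall, connect adjacent legs with their undersides at z = 192 mm, each running between the inner faces of the legs it joins and aligned with the legs' outer faces on the other axis.

C is an open storage box with external size 239×380×181 mm and wall thickness 12 mm (the base is also 12 mm thick). The base covers the whole footprint; the four walls stand on the base, with the y-facing walls full-width and the x-facing walls fitting between their inner faces.

Three stools sit around the table at the −y, −x, +x sides. The open box is on top of the table.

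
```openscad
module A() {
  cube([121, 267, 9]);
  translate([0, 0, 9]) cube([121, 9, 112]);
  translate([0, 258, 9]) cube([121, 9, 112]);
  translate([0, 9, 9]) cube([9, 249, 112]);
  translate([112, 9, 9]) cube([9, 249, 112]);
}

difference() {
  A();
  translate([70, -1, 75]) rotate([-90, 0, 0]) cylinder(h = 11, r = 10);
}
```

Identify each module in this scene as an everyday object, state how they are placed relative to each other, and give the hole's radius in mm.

The subtracted cylinder has r = 10 mm.

A is an open box. The open box has a circular hole through its front wall. The hole's radius is 10 mm.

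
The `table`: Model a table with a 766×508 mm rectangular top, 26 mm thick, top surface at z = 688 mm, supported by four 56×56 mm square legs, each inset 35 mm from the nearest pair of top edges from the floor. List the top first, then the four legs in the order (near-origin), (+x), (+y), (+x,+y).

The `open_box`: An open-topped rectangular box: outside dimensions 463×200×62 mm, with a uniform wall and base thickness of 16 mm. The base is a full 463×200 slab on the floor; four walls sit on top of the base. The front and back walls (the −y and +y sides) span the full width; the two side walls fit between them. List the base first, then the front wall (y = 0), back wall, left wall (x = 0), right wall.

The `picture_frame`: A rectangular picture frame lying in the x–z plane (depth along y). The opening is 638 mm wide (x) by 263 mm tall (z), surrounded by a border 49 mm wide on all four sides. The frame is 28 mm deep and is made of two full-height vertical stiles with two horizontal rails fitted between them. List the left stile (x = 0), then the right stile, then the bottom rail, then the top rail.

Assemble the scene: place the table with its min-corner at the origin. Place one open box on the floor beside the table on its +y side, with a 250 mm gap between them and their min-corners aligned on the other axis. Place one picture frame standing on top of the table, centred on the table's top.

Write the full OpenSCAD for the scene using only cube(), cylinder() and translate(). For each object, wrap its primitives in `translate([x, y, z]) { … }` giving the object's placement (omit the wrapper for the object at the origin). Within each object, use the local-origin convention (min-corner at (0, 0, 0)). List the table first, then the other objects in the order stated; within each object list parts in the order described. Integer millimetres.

translate([0, 0, 662]) cube([766, 508, 26]);
translate([35, 35, 0]) cube([56, 56, 662]);
translate([675, 35, 0]) cube([56, 56, 662]);
translate([35, 417, 0]) cube([56, 56, 662]);
translate([675, 417, 0]) cube([56, 56, 662]);
translate([0, 758, 0]) {
  cube([463, 200, 16]);
  translate([0, 0, 16]) cube([463, 16, 46]);
  translate([0, 184, 16]) cube([463, 16, 46]);
  translate([0, 16, 16]) cube([16, 168, 46]);
  translate([447, 16, 16]) cube([16, 168, 46]);
}
translate([15, 240, 688]) {
  cube([49, 28, 361]);
  translate([687, 0, 0]) cube([49, 28, 361]);
  translate([49, 0, 0]) cube([638, 28, 49]);
  translate([49, 0, 312]) cube([638, 28, 49]);
}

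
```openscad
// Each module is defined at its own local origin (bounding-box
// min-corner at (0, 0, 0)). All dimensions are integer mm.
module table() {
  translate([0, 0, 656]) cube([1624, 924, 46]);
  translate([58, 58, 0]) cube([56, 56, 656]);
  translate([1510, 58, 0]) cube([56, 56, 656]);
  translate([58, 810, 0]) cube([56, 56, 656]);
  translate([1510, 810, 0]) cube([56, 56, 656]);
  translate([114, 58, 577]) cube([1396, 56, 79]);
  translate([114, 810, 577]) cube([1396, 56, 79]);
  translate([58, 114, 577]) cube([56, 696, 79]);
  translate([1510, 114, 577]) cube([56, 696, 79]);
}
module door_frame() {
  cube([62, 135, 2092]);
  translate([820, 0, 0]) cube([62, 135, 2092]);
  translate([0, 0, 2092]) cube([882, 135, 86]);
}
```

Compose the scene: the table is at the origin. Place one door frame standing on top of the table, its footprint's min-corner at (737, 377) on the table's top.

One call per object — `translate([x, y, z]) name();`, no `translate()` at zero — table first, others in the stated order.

table();
translate([737, 377, 702]) door_frame();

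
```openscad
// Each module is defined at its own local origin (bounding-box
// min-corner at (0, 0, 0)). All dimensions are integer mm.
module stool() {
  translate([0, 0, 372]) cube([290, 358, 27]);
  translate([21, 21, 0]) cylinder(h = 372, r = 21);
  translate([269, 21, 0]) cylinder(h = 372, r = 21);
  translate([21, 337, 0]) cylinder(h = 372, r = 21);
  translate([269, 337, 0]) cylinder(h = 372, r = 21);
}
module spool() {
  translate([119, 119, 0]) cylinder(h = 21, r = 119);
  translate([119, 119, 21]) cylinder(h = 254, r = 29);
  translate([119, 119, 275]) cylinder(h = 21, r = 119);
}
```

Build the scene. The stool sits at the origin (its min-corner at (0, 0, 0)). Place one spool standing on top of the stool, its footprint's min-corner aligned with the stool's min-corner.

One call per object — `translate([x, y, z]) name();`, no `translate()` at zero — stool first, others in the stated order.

stool();
translate([0, 0, 399]) spool();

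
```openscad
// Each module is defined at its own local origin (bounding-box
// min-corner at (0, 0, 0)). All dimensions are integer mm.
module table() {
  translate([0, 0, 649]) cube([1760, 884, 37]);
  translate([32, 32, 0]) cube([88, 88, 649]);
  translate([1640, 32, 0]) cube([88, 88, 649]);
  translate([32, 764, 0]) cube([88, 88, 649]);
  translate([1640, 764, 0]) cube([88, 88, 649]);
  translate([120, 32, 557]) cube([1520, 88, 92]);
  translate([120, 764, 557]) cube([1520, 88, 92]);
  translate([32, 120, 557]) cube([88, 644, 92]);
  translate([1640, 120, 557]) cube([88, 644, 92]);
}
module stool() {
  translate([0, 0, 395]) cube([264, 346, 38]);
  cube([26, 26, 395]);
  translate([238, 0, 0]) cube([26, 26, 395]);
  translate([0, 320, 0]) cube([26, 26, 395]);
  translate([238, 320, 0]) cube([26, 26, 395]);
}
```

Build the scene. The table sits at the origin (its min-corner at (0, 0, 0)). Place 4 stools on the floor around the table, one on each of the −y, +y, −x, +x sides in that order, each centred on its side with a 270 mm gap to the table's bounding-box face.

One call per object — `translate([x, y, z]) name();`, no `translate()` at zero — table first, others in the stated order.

table();
translate([748, -616, 0]) stool();
translate([748, 1154, 0]) stool();
translate([-534, 269, 0]) stool();
translate([2030, 269, 0]) stool();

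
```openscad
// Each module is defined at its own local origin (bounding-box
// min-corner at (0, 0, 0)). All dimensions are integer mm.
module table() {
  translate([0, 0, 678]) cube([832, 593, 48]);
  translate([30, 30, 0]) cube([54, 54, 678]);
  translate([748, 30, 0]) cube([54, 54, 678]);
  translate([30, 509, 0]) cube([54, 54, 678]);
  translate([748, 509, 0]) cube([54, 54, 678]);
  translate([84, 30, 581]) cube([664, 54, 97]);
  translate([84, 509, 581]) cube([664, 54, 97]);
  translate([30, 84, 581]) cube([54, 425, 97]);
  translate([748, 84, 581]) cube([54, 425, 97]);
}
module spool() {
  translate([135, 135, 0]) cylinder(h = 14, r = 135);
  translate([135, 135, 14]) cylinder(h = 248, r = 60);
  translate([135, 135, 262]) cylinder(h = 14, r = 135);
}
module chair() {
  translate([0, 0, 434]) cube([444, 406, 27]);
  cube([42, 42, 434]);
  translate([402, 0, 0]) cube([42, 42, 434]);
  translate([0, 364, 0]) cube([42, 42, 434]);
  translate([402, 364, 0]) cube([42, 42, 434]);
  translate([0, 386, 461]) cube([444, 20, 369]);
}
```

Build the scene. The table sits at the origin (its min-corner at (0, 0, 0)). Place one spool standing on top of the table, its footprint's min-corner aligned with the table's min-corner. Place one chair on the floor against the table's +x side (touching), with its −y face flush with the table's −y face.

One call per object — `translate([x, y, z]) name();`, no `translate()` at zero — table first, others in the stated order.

table();
translate([0, 0, 726]) spool();
translate([832, 0, 0]) chair();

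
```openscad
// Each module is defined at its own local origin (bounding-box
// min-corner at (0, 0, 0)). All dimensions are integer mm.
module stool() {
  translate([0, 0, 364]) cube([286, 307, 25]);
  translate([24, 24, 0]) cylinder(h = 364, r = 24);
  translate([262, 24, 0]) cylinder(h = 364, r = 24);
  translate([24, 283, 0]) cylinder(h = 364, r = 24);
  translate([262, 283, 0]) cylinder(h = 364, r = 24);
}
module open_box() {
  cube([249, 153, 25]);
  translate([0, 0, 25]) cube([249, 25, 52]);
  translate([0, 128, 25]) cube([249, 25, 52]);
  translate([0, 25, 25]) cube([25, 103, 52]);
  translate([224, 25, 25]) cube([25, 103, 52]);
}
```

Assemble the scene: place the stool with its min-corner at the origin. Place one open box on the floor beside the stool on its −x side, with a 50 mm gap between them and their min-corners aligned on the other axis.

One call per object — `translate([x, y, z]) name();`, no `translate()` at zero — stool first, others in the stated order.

stool();
translate([-299, 0, 0]) open_box();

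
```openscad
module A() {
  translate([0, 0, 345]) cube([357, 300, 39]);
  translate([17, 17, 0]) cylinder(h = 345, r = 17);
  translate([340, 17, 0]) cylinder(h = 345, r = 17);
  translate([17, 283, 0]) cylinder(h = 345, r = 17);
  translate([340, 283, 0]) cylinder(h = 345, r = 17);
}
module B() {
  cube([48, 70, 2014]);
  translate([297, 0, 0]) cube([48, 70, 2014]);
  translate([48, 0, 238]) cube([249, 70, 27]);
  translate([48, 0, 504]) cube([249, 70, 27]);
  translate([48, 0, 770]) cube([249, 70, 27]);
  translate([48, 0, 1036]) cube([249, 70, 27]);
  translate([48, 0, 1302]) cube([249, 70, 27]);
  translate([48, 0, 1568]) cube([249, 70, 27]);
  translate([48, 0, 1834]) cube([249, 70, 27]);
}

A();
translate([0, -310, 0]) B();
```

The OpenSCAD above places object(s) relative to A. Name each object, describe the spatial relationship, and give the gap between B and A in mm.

The ladder's nearest face is 240 mm from the stool's −y face.

A is a stool. B is a ladder. The ladder is on the floor beside the stool on its −y side. The gap between the ladder and the stool is 240 mm.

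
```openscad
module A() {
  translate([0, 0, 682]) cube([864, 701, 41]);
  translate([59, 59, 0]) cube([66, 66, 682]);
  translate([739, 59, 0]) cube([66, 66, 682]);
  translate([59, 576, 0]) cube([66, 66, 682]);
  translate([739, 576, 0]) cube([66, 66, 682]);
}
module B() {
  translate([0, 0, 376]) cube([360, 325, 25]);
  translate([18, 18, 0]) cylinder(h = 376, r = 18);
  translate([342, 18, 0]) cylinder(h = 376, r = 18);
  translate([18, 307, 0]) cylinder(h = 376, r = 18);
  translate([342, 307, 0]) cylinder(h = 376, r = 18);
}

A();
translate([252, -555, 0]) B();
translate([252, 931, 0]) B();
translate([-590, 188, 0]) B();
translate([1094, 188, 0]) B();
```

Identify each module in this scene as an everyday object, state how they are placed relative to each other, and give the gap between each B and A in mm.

Each stool's nearest face is 230 mm from the table's bounding box.

A is a table. B is a stool. Four stools sit around the table at the −y, +y, −x, +x sides. The gap between each stool and the table is 230 mm.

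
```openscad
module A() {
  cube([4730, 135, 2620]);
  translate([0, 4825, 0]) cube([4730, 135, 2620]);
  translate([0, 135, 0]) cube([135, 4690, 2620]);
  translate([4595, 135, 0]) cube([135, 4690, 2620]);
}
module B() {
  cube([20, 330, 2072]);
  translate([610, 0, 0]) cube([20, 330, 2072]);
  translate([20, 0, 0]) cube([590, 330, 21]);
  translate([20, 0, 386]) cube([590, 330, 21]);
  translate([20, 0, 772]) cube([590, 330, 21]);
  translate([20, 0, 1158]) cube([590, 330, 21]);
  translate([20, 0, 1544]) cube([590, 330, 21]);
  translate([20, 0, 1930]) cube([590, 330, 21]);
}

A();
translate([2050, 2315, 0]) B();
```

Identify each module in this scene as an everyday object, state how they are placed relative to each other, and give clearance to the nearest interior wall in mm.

Clearances: x = 1915, y = 2180; minimum 1915 mm.

A is a house frame. B is a bookshelf. The bookshelf sits inside the house frame, centred. The clearance to the nearest interior wall is 1915 mm.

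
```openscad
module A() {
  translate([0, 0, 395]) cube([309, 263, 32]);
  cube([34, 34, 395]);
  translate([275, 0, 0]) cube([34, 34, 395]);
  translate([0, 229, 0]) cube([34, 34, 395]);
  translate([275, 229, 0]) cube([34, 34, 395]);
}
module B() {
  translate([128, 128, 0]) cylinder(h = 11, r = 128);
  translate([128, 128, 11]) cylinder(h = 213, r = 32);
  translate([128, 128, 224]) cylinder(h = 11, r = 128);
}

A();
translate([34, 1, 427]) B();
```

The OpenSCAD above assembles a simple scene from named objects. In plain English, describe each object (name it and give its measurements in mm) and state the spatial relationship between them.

A is a simple wooden stool: a rectangular seat 309 mm (x) by 263 mm (y), 32 mm thick, top face at z = 427 mm, on four square legs, each 34×34 mm in cross-section. The legs rest on z = 0, each flush with a corner of the seat.

B is a spool: two coaxial disc flanges of radius 128 mm and thickness 11 mm, joined by a core cylinder of radius 32 mm and height 213 mm. The lower flange rests on z = 0 and the three cylinders share a vertical axis.

The spool is on top of the stool.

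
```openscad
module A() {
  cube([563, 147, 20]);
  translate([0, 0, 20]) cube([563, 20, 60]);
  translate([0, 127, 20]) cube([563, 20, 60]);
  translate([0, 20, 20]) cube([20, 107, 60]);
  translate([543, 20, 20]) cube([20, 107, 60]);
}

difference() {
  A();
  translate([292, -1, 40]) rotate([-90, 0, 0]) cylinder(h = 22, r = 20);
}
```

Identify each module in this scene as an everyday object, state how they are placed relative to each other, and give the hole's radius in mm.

A is an open box. The open box has a circular hole through its front wall. The hole's radius is 20 mm.

The subtracted cylinder has r = 20 mm.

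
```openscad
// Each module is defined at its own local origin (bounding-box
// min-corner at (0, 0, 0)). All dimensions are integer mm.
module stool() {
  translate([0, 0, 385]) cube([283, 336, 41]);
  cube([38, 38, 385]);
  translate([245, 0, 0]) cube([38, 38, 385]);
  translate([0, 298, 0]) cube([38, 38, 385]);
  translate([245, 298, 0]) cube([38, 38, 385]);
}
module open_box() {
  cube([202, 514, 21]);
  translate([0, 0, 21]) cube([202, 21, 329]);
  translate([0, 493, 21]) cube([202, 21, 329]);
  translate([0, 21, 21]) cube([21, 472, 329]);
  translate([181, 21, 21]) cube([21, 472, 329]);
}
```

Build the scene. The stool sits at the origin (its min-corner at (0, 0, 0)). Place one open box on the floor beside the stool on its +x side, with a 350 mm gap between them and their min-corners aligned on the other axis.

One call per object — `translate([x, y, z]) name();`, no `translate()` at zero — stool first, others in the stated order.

stool();
translate([633, 0, 0]) open_box();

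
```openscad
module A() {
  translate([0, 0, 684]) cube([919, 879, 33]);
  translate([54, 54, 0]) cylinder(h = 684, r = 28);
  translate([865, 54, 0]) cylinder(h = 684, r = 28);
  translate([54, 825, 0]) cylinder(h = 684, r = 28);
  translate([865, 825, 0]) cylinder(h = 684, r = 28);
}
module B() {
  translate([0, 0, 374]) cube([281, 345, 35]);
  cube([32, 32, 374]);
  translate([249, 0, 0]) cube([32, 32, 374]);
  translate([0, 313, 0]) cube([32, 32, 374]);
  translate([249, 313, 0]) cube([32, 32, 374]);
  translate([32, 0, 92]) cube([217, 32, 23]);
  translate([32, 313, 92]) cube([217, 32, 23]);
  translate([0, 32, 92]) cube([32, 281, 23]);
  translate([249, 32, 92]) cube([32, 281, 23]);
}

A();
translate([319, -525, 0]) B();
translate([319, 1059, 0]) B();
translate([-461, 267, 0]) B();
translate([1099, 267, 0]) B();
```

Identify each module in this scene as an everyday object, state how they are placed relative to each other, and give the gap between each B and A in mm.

A is a table. B is a stool. Four stools sit around the table at the −y, +y, −x, +x sides. The gap between each stool and the table is 180 mm.

Each stool's nearest face is 180 mm from the table's bounding box.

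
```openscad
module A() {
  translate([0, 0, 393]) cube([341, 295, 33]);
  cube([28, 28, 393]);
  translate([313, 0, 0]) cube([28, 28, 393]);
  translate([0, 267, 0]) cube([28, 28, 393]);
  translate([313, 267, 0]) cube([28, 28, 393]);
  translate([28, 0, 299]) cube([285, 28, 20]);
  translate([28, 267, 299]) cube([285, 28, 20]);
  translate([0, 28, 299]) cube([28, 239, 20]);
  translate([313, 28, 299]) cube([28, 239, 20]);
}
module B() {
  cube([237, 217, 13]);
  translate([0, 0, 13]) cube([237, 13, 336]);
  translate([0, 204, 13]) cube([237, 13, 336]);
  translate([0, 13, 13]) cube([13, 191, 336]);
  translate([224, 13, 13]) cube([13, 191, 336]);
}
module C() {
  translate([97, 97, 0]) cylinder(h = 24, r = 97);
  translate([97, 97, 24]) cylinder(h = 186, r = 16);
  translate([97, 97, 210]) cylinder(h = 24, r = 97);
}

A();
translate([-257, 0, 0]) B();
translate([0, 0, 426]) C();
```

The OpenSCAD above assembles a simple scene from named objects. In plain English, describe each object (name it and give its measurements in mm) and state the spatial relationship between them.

A is a simple wooden stool: a rectangular seat 341 mm (x) by 295 mm (y), 33 mm thick, top face at z = 426 mm, on four square legs, each 28×28 mm in cross-section. The legs rest on z = 0, each flush with a corner of the seat. Four stretchers, 28 mm wide and 20 mm tall, connect adjacent legs with their undersides at z = 299 mm, each running between the inner faces of the legs it joins and aligned with the legs' outer faces on the other axis.

B is an open-topped rectangular box: outside dimensions 237×217×349 mm, with a uniform wall and base thickness of 13 mm. The base is a full 237×217 slab on the floor; four walls sit on top of the base. The front and back walls (the −y and +y sides) span the full width; the two side walls fit between them.

C is a spool: two coaxial disc flanges of radius 97 mm and thickness 24 mm, joined by a core cylinder of radius 16 mm and height 186 mm. The lower flange rests on z = 0 and the three cylinders share a vertical axis.

The open box is on the floor beside the stool on its −x side. The spool is on top of the stool.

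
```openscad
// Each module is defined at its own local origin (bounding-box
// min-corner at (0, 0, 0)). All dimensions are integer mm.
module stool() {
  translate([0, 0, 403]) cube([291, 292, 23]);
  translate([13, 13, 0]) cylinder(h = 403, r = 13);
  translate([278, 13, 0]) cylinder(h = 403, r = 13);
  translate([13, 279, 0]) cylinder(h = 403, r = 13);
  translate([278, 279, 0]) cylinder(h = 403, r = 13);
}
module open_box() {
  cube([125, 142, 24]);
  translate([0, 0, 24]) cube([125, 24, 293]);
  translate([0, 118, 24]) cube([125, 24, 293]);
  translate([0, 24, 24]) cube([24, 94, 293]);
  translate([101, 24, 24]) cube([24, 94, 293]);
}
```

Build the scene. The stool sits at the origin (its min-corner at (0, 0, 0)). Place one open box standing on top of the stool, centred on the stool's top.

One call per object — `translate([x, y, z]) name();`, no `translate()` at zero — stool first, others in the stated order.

stool();
translate([83, 75, 426]) open_box();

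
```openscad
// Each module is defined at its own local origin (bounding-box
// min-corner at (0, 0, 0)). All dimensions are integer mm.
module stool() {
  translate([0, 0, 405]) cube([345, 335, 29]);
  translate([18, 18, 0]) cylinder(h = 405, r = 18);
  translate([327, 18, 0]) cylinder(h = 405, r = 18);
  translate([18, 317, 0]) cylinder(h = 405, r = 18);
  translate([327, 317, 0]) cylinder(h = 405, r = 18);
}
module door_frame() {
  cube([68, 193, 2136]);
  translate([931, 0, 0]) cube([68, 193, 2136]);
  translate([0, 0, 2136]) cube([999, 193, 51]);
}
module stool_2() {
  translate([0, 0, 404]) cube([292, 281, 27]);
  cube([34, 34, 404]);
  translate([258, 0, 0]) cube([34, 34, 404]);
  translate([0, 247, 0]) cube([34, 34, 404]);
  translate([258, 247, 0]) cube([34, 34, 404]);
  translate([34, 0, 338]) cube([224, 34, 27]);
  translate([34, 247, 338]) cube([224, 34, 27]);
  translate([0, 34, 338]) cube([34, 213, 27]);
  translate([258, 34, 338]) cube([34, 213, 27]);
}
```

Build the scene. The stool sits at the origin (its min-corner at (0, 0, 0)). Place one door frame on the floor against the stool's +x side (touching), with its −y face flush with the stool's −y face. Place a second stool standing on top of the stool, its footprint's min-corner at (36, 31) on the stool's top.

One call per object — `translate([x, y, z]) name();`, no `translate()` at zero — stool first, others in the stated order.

stool();
translate([345, 0, 0]) door_frame();
translate([36, 31, 434]) stool_2();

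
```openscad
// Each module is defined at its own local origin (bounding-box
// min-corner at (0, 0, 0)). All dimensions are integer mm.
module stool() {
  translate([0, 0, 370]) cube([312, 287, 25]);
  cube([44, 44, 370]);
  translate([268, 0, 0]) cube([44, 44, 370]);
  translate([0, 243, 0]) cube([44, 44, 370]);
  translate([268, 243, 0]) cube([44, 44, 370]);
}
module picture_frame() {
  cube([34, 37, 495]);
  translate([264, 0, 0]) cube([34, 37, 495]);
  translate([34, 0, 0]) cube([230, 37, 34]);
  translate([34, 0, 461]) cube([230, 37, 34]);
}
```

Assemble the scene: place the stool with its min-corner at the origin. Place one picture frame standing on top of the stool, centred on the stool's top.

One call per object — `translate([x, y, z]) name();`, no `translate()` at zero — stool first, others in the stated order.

stool();
translate([7, 125, 395]) picture_frame();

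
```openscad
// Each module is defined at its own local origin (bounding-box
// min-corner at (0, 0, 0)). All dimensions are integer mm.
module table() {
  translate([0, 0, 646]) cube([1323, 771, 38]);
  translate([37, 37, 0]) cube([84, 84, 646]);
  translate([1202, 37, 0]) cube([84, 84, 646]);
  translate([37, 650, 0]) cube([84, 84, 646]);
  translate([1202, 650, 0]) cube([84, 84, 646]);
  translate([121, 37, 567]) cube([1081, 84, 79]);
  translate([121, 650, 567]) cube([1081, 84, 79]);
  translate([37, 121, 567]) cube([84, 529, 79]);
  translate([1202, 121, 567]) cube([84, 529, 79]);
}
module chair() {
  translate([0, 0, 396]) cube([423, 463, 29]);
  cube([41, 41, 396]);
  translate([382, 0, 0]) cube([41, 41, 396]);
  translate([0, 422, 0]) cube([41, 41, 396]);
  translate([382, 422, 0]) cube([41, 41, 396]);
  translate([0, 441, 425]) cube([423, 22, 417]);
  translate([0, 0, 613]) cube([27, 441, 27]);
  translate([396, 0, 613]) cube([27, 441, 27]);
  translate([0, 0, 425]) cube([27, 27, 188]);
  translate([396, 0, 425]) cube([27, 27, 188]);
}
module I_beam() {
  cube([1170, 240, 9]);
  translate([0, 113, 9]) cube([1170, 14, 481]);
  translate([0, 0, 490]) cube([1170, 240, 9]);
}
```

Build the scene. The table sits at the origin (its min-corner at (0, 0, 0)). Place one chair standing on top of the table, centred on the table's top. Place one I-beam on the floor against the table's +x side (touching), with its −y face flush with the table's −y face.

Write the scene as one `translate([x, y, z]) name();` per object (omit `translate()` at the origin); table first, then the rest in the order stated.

table();
translate([450, 154, 684]) chair();
translate([1323, 0, 0]) I_beam();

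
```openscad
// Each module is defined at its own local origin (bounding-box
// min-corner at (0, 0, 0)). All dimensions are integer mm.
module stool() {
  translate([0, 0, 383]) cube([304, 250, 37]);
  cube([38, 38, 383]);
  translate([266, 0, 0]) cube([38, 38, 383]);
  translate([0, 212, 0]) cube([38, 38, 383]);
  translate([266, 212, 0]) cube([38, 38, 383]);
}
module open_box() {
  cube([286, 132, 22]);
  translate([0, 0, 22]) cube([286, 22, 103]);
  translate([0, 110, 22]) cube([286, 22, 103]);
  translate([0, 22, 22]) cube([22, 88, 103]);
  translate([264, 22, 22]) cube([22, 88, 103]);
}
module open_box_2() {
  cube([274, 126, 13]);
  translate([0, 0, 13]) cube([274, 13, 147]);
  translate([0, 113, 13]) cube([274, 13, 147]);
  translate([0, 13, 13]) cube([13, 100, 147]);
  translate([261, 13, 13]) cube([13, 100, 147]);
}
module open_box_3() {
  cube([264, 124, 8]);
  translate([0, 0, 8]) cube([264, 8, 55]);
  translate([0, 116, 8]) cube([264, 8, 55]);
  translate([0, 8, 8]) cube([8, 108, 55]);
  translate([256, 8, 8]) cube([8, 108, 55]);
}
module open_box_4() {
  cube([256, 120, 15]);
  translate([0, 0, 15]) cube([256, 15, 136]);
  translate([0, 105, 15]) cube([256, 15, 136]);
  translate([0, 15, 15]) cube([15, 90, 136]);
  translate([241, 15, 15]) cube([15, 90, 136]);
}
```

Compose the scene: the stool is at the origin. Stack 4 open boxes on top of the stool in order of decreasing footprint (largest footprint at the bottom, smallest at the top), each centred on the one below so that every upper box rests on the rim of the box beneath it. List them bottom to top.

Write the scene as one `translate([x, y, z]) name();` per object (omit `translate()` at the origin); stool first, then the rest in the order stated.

stool();
translate([9, 59, 420]) open_box();
translate([15, 62, 545]) open_box_2();
translate([20, 63, 705]) open_box_3();
translate([24, 65, 768]) open_box_4();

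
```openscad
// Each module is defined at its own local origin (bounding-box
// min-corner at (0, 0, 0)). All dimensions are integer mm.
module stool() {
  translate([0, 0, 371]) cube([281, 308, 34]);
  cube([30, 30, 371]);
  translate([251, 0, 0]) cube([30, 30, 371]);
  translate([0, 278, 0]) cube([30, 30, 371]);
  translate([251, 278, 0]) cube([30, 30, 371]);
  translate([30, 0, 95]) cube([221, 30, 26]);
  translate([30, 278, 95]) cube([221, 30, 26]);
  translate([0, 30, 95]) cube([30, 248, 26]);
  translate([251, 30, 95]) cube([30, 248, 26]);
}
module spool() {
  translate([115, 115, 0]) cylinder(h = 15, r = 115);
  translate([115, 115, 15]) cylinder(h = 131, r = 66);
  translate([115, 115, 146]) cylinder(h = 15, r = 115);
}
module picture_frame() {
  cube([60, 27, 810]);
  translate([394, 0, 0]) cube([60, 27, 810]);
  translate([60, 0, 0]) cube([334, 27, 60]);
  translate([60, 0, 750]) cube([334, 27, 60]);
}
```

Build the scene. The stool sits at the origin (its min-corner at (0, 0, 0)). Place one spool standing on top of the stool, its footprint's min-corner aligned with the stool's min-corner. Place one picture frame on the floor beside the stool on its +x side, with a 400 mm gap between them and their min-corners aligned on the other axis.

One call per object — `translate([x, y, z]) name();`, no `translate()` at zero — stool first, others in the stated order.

stool();
translate([0, 0, 405]) spool();
translate([681, 0, 0]) picture_frame();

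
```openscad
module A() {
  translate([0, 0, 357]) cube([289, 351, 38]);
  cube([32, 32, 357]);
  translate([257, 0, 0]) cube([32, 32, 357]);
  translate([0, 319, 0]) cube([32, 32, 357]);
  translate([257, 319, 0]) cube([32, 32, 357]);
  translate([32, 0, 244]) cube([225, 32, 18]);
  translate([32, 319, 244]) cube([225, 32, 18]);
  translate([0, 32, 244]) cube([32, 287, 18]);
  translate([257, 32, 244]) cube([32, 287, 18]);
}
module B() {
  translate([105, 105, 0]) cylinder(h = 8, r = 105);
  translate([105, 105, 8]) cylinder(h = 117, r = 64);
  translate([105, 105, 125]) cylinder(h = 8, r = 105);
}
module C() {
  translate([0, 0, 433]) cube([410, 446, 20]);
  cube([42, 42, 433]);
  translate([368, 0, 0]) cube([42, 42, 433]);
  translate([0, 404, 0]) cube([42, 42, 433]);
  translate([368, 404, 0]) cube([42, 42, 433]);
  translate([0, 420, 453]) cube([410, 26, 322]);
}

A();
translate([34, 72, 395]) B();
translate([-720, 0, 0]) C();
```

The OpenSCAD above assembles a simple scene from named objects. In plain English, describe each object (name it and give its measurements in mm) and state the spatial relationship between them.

A is a four-legged stool. The seat is a 289×351×38 mm slab whose top surface is at z = 395 mm; four square legs, each 32×32 mm in cross-section, run from the floor (z = 0) to the underside of the seat, each flush with a corner of the seat. Four stretchers, 32 mm wide and 18 mm tall, connect adjacent legs with their undersides at z = 244 mm, each running between the inner faces of the legs it joins and aligned with the legs' outer faces on the other axis.

B is a spool: two coaxial disc flanges of radius 105 mm and thickness 8 mm, joined by a core cylinder of radius 64 mm and height 117 mm. The lower flange rests on z = 0 and the three cylinders share a vertical axis.

C is a chair: 410×446 mm seat, 20 mm thick, top at z = 453 mm, on four 42 mm square corner legs flush with the seat edges. A 26 mm thick backrest slab spans the full seat width, extending 322 mm above the seat top, its back face flush with the seat's +y edge.

The spool is on top of the stool. The chair is on the floor beside the stool on its −x side.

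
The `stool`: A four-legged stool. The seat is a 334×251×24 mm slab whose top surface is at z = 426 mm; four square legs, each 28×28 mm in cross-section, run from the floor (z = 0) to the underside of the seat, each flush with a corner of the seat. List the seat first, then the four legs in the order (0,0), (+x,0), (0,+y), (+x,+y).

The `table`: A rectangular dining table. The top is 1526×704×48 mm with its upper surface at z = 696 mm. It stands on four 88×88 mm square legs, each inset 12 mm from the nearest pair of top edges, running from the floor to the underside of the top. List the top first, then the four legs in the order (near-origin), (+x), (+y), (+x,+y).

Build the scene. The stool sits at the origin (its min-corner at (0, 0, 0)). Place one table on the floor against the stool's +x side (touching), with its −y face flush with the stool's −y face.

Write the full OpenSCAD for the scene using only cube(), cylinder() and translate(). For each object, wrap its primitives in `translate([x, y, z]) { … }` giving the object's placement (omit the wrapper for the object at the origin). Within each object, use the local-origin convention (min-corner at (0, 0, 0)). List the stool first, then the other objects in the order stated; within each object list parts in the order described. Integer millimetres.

translate([0, 0, 402]) cube([334, 251, 24]);
cube([28, 28, 402]);
translate([306, 0, 0]) cube([28, 28, 402]);
translate([0, 223, 0]) cube([28, 28, 402]);
translate([306, 223, 0]) cube([28, 28, 402]);
translate([334, 0, 0]) {
  translate([0, 0, 648]) cube([1526, 704, 48]);
  translate([12, 12, 0]) cube([88, 88, 648]);
  translate([1426, 12, 0]) cube([88, 88, 648]);
  translate([12, 604, 0]) cube([88, 88, 648]);
  translate([1426, 604, 0]) cube([88, 88, 648]);
}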